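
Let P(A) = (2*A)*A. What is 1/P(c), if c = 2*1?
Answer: 1/8 ≈ 0.12500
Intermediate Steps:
c = 2
P(A) = 2*A**2
1/P(c) = 1/(2*2**2) = 1/(2*4) = 1/8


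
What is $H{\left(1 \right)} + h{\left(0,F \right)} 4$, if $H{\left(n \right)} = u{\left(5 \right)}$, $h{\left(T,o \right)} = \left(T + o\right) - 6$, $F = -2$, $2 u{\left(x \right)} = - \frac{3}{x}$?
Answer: $- \frac{323}{10} \approx -32.3$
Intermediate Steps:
$u{\left(x \right)} = - \frac{3}{2 x}$ ($u{\left(x \right)} = \frac{\left(-3\right) \frac{1}{x}}{2} = - \frac{3}{2 x}$)
$h{\left(T,o \right)} = -6 + T + o$ ($h{\left(T,o \right)} = \left(T + o\right) - 6 = -6 + T + o$)
$H{\left(n \right)} = - \frac{3}{10}$ ($H{\left(n \right)} = - \frac{3}{2 \cdot 5} = \left(- \frac{3}{2}\right) \frac{1}{5} = - \frac{3}{10}$)
$H{\left(1 \right)} + h{\left(0,F \right)} 4 = - \frac{3}{10} + \left(-6 + 0 - 2\right) 4 = - \frac{3}{10} - 32 = - \frac{323}{10}$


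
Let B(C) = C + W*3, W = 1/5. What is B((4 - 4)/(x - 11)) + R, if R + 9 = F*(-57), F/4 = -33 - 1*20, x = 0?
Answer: 60378/5 ≈ 12076.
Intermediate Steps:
W = 1/5 ≈ 0.20000
F = -212 (F = 4*(-33 - 1*20) = 4*(-33 - 20) = 4*(-53) = -212)
R = 12075 (R = -9 - 212*(-57) = -9 + 12084 = 12075)
B(C) = 3/5 + C (B(C) = C + (1/5)*3 = C + 3/5 = 3/5 + C)
B((4 - 4)/(x - 11)) + R = (3/5 + (4 - 4)/(0 - 11)) + 12075 = (3/5 + 0/(-11)) + 12075 = (3/5 + 0*(-1/11)) + 12075 = (3/5 + 0) + 12075 = 3/5 + 12075 = 60378/5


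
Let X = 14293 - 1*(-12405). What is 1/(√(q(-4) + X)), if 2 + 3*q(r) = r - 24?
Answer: √417/3336 ≈ 0.0061213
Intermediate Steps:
q(r) = -26/3 + r/3 (q(r) = -⅔ + (r - 24)/3 = -⅔ + (-24 + r)/3 = -⅔ + (-8 + r/3) = -26/3 + r/3)
X = 26698 (X = 14293 + 12405 = 26698)
1/(√(q(-4) + X)) = 1/(√((-26/3 + (⅓)*(-4)) + 26698)) = 1/(√((-26/3 - 4/3) + 26698)) = 1/(√(-10 + 26698)) = 1/(√26688) = 1/(8*√417) = √417/3336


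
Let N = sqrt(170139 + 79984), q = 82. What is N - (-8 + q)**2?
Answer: -5476 + sqrt(250123) ≈ -4975.9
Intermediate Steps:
N = sqrt(250123) ≈ 500.12
N - (-8 + q)**2 = sqrt(250123) - (-8 + 82)**2 = sqrt(250123) - 1*74**2 = sqrt(250123) - 1*5476 = sqrt(250123) - 5476 = -5476 + sqrt(250123)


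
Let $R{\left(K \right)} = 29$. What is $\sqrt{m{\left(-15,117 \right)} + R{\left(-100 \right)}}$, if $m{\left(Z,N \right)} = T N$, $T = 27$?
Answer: $2 \sqrt{797} \approx 56.462$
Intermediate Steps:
$m{\left(Z,N \right)} = 27 N$
$\sqrt{m{\left(-15,117 \right)} + R{\left(-100 \right)}} = \sqrt{27 \cdot 117 + 29} = \sqrt{3159 + 29} = \sqrt{3188} = 2 \sqrt{797}$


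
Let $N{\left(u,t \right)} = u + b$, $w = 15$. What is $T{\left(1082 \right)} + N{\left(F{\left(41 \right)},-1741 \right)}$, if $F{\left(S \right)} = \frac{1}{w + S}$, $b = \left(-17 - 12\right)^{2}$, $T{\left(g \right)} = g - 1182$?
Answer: $\frac{41497}{56} \approx 741.02$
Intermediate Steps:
$T{\left(g \right)} = -1182 + g$
$b = 841$ ($b = \left(-29\right)^{2} = 841$)
$F{\left(S \right)} = \frac{1}{15 + S}$
$N{\left(u,t \right)} = 841 + u$ ($N{\left(u,t \right)} = u + 841 = 841 + u$)
$T{\left(1082 \right)} + N{\left(F{\left(41 \right)},-1741 \right)} = \left(-1182 + 1082\right) + \left(841 + \frac{1}{15 + 41}\right) = -100 + \left(841 + \frac{1}{56}\right) = -100 + \frac{47097}{56} = \frac{41497}{56}$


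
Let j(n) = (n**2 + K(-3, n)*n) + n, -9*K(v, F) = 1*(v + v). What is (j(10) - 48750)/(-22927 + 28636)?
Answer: -145900/17127 ≈ -8.5187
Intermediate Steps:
K(v, F) = -2*v/9 (K(v, F) = -(v + v)/9 = -2*v/9)
j(n) = n**2 + 5*n/3 (j(n) = (n**2 + (-2/9*(-3))*n) + n = (n**2 + 2*n/3) + n = n**2 + 5*n/3)
(j(10) - 48750)/(-22927 + 28636) = ((1/3)*10*(5 + 3*10) - 48750)/(-22927 + 28636) = ((1/3)*10*(5 + 30) - 48750)/5709 = ((1/3)*10*35 - 48750)*(1/5709) = (350/3 - 48750)*(1/5709) = -145900/3*1/5709 = -145900/17127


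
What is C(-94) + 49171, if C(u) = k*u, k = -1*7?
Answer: 49829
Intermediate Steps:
k = -7
C(u) = -7*u
C(-94) + 49171 = -7*(-94) + 49171 = 658 + 49171 = 49829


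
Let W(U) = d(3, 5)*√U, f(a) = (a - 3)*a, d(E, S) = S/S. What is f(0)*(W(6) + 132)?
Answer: 0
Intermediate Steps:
d(E, S) = 1
f(a) = a*(-3 + a) (f(a) = (-3 + a)*a = a*(-3 + a))
W(U) = √U (W(U) = 1*√U = √U)
f(0)*(W(6) + 132) = (0*(-3 + 0))*(√6 + 132) = (0*(-3))*(132 + √6) = 0*(132 + √6) = 0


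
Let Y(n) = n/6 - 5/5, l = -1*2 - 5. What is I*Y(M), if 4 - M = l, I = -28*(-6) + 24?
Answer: 160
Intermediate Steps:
I = 192 (I = 168 + 24 = 192)
l = -7 (l = -2 - 5 = -7)
M = 11 (M = 4 - 1*(-7) = 4 + 7 = 11)
Y(n) = -1 + n/6 (Y(n) = n*(⅙) - 5*⅕ = n/6 - 1 = -1 + n/6)
I*Y(M) = 192*(-1 + (⅙)*11) = 192*(-1 + 11/6) = 192*(⅚) = 160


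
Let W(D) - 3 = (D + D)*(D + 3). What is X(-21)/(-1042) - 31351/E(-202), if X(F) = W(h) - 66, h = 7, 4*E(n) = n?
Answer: 65327707/105242 ≈ 620.74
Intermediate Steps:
E(n) = n/4
W(D) = 3 + 2*D*(3 + D) (W(D) = 3 + (D + D)*(D + 3) = 3 + (2*D)*(3 + D) = 3 + 2*D*(3 + D))
X(F) = 77 (X(F) = (3 + 2*7² + 6*7) - 66 = (3 + 2*49 + 42) - 66 = (3 + 98 + 42) - 66 = 143 - 66 = 77)
X(-21)/(-1042) - 31351/E(-202) = 77/(-1042) - 31351/((¼)*(-202)) = 77*(-1/1042) - 31351/(-101/2) = -77/1042 - 31351*(-2/101) = -77/1042 + 62702/101 = 65327707/105242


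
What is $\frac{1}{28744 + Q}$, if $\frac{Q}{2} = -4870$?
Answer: $\frac{1}{19004} \approx 5.262 \cdot 10^{-5}$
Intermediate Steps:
$Q = -9740$ ($Q = 2 \left(-4870\right) = -9740$)
$\frac{1}{28744 + Q} = \frac{1}{28744 - 9740} = \frac{1}{19004}$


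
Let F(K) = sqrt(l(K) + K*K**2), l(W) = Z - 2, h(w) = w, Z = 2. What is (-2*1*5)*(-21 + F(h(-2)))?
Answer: 210 - 20*I*sqrt(2) ≈ 210.0 - 28.284*I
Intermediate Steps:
l(W) = 0 (l(W) = 2 - 2 = 0)
F(K) = sqrt(K**3) (F(K) = sqrt(0 + K*K**2) = sqrt(0 + K**3) = sqrt(K**3))
(-2*1*5)*(-21 + F(h(-2))) = (-2*1*5)*(-21 + sqrt((-2)**3)) = (-2*5)*(-21 + sqrt(-8)) = -10*(-21 + 2*I*sqrt(2)) = 210 - 20*I*sqrt(2)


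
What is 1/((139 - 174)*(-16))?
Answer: 1/560 ≈ 0.0017857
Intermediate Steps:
1/((139 - 174)*(-16)) = 1/(-35*(-16)) = 1/560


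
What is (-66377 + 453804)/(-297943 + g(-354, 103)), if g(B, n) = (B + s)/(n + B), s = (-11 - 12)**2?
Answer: -97244177/74783868 ≈ -1.3003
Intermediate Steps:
s = 529 (s = (-23)**2 = 529)
g(B, n) = (529 + B)/(B + n) (g(B, n) = (B + 529)/(n + B) = (529 + B)/(B + n))
(-66377 + 453804)/(-297943 + g(-354, 103)) = (-66377 + 453804)/(-297943 + (529 - 354)/(-354 + 103)) = 387427/(-297943 + 175/(-251)) = 387427/(-297943 - 1/251*175) = 387427/(-297943 - 175/251) = 387427/(-74783868/251) = 387427*(-251/74783868) = -97244177/74783868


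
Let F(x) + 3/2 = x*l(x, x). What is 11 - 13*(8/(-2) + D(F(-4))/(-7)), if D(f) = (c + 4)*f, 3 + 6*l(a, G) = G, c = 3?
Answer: 625/6 ≈ 104.17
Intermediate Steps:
l(a, G) = -1/2 + G/6
F(x) = -3/2 + x*(-1/2 + x/6)
D(f) = 7*f (D(f) = (3 + 4)*f = 7*f)
11 - 13*(8/(-2) + D(F(-4))/(-7)) = 11 - 13*(8/(-2) + (7*(-3/2 + (1/6)*(-4)*(-3 - 4)))/(-7)) = 11 - 13*(8*(-1/2) + (7*(-3/2 + (1/6)*(-4)*(-7)))*(-1/7)) = 11 - 13*(-4 + (7*(-3/2 + 14/3))*(-1/7)) = 11 - 13*(-4 + (7*(19/6))*(-1/7)) = 11 - 13*(-4 + (133/6)*(-1/7)) = 11 - 13*(-4 - 19/6) = 11 - 13*(-43/6) = 11 + 559/6 = 625/6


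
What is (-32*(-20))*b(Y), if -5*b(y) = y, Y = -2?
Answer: 256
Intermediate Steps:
b(y) = -y/5
(-32*(-20))*b(Y) = (-32*(-20))*(-⅕*(-2)) = 640*(⅖) = 256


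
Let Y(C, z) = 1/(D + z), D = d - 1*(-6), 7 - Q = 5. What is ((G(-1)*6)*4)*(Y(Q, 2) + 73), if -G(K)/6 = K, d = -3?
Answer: 52704/5 ≈ 10541.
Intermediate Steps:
Q = 2 (Q = 7 - 1*5 = 7 - 5 = 2)
G(K) = -6*K
D = 3 (D = -3 - 1*(-6) = -3 + 6 = 3)
Y(C, z) = 1/(3 + z)
((G(-1)*6)*4)*(Y(Q, 2) + 73) = ((-6*(-1)*6)*4)*(1/(3 + 2) + 73) = ((6*6)*4)*(1/5 + 73) = (36*4)*(1/5 + 73) = 144*(366/5) = 52704/5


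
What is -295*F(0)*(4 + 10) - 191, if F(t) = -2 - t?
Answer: 8069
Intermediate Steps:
-295*F(0)*(4 + 10) - 191 = -295*(-2 - 1*0)*(4 + 10) - 191 = -295*(-2 + 0)*14 - 191 = -(-590)*14 - 191 = -295*(-28) - 191 = 8260 - 191 = 8069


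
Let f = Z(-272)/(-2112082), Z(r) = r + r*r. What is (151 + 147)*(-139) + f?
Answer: -43743367158/1056041 ≈ -41422.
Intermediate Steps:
Z(r) = r + r²
f = -36856/1056041 (f = -272*(1 - 272)/(-2112082) = -272*(-271)*(-1/2112082) = 73712*(-1/2112082) = -36856/1056041 ≈ -0.034900)
(151 + 147)*(-139) + f = (151 + 147)*(-139) - 36856/1056041 = 298*(-139) - 36856/1056041 = -41422 - 36856/1056041 = -43743367158/1056041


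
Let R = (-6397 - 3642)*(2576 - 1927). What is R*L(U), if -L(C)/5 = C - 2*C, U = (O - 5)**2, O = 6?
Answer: -32576555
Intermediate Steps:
R = -6515311 (R = -10039*649 = -6515311)
U = 1 (U = (6 - 5)**2 = 1**2 = 1)
L(C) = 5*C (L(C) = -5*(C - 2*C) = -(-5)*C = 5*C)
R*L(U) = -32576555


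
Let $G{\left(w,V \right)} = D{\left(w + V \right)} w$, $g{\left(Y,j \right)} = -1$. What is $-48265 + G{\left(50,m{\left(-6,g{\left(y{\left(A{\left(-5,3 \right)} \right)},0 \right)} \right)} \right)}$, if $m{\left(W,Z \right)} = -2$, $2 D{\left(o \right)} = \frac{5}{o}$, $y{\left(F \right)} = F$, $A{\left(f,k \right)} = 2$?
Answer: $- \frac{2316595}{48} \approx -48262.0$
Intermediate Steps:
$D{\left(o \right)} = \frac{5}{2 o}$ ($D{\left(o \right)} = \frac{5 \frac{1}{o}}{2} = \frac{5}{2 o}$)
$G{\left(w,V \right)} = \frac{5 w}{2 \left(V + w\right)}$ ($G{\left(w,V \right)} = \frac{5}{2 \left(w + V\right)} w = \frac{5}{2 \left(V + w\right)} w = \frac{5 w}{2 \left(V + w\right)}$)
$-48265 + G{\left(50,m{\left(-6,g{\left(y{\left(A{\left(-5,3 \right)} \right)},0 \right)} \right)} \right)} = -48265 + \frac{5}{2} \cdot 50 \frac{1}{-2 + 50} = -48265 + \frac{5}{2} \cdot 50 \cdot \frac{1}{48} = -48265 + \frac{125}{48} = - \frac{2316595}{48}$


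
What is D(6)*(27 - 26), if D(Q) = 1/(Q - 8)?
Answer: -1/2 ≈ -0.50000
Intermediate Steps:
D(Q) = 1/(-8 + Q)
D(6)*(27 - 26) = (27 - 26)/(-8 + 6) = 1/(-2) = -1/2*1 = -1/2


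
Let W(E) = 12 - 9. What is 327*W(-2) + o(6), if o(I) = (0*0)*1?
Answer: 981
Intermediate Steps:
W(E) = 3
o(I) = 0 (o(I) = 0*1 = 0)
327*W(-2) + o(6) = 327*3 + 0 = 981 + 0 = 981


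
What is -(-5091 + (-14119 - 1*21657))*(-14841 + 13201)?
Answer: -67021880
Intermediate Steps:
-(-5091 + (-14119 - 1*21657))*(-14841 + 13201) = -(-5091 + (-14119 - 21657))*(-1640) = -(-5091 - 35776)*(-1640) = -(-40867)*(-1640) = -1*67021880 = -67021880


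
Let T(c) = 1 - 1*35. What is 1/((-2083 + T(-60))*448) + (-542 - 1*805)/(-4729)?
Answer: 1277511623/4485059264 ≈ 0.28484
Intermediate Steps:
T(c) = -34 (T(c) = 1 - 35 = -34)
1/((-2083 + T(-60))*448) + (-542 - 1*805)/(-4729) = 1/(-2083 - 34*448) + (-542 - 1*805)/(-4729) = (1/448)/(-2117) + (-542 - 805)*(-1/4729) = -1/2117*1/448 - 1347*(-1/4729) = -1/948416 + 1347/4729 = 1277511623/4485059264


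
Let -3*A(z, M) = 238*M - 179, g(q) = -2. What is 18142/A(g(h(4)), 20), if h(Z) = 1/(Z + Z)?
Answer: -18142/1527 ≈ -11.881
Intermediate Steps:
h(Z) = 1/(2*Z)
A(z, M) = 179/3 - 238*M/3 (A(z, M) = -(238*M - 179)/3 = -(-179 + 238*M)/3 = 179/3 - 238*M/3)
18142/A(g(h(4)), 20) = 18142/(179/3 - 238/3*20) = 18142/(179/3 - 4760/3) = 18142/(-1527) = 18142*(-1/1527) = -18142/1527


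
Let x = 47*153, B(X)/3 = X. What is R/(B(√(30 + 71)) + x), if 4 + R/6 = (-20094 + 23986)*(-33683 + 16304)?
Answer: -81065427792/1436377 + 33819536*√101/1436377 ≈ -56201.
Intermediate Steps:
B(X) = 3*X
R = -405834432 (R = -24 + 6*((-20094 + 23986)*(-33683 + 16304)) = -24 + 6*(3892*(-17379)) = -24 + 6*(-67639068) = -24 - 405834408 = -405834432)
x = 7191
R/(B(√(30 + 71)) + x) = -405834432/(3*√(30 + 71) + 7191) = -405834432/(3*√101 + 7191) = -405834432/(7191 + 3*√101)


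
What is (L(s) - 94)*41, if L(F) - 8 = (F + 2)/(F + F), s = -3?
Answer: -21115/6 ≈ -3519.2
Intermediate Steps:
L(F) = 8 + (2 + F)/(2*F) (L(F) = 8 + (F + 2)/(F + F) = 8 + (2 + F)/((2*F)) = 8 + (2 + F)*(1/(2*F)) = 8 + (2 + F)/(2*F))
(L(s) - 94)*41 = ((17/2 + 1/(-3)) - 94)*41 = ((17/2 - 1/3) - 94)*41 = (49/6 - 94)*41 = -515/6*41 = -21115/6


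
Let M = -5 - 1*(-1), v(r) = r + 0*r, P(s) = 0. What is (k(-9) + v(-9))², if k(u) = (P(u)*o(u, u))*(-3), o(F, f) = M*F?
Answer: 81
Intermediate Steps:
v(r) = r (v(r) = r + 0 = r)
M = -4 (M = -5 + 1 = -4)
o(F, f) = -4*F
k(u) = 0 (k(u) = (0*(-4*u))*(-3) = 0*(-3) = 0)
(k(-9) + v(-9))² = (0 - 9)² = (-9)² = 81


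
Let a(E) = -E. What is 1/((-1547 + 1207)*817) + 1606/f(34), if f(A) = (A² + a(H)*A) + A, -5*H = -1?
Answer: 32802463/24166860 ≈ 1.3573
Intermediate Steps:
H = ⅕ (H = -⅕*(-1) = ⅕ ≈ 0.20000)
f(A) = A² + 4*A/5 (f(A) = (A² + (-1*⅕)*A) + A = (A² - A/5) + A = A² + 4*A/5)
1/((-1547 + 1207)*817) + 1606/f(34) = 1/((-1547 + 1207)*817) + 1606/(((⅕)*34*(4 + 5*34))) = (1/817)/(-340) + 1606/(((⅕)*34*(4 + 170))) = -1/340*1/817 + 1606/(((⅕)*34*174)) = -1/277780 + 1606/(5916/5) = -1/277780 + 1606*(5/5916) = -1/277780 + 4015/2958 = 32802463/24166860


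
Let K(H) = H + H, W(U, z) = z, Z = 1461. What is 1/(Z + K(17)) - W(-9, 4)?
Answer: -5979/1495 ≈ -3.9993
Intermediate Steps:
K(H) = 2*H
1/(Z + K(17)) - W(-9, 4) = 1/(1461 + 2*17) - 1*4 = 1/(1461 + 34) - 4 = 1/1495 - 4 = -5979/1495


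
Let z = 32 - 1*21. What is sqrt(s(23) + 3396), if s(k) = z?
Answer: sqrt(3407) ≈ 58.370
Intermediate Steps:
z = 11 (z = 32 - 21 = 11)
s(k) = 11
sqrt(s(23) + 3396) = sqrt(11 + 3396) = sqrt(3407)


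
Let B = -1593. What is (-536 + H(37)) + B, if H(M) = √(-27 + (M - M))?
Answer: -2129 + 3*I*√3 ≈ -2129.0 + 5.1962*I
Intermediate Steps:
H(M) = 3*I*√3 (H(M) = √(-27 + 0) = √(-27) = 3*I*√3)
(-536 + H(37)) + B = (-536 + 3*I*√3) - 1593 = -2129 + 3*I*√3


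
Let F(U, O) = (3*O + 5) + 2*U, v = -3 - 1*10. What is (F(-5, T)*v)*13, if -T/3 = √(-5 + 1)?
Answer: 845 + 3042*I ≈ 845.0 + 3042.0*I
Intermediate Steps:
v = -13 (v = -3 - 10 = -13)
T = -6*I (T = -3*√(-5 + 1) = -6*I ≈ -6.0*I)
F(U, O) = 5 + 2*U + 3*O (F(U, O) = (5 + 3*O) + 2*U = 5 + 2*U + 3*O)
(F(-5, T)*v)*13 = ((5 + 2*(-5) + 3*(-6*I))*(-13))*13 = ((5 - 10 - 18*I)*(-13))*13 = ((-5 - 18*I)*(-13))*13 = (65 + 234*I)*13 = 845 + 3042*I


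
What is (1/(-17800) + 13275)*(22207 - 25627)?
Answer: -40406444829/890 ≈ -4.5401e+7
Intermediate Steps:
(1/(-17800) + 13275)*(22207 - 25627) = (-1/17800 + 13275)*(-3420) = (236294999/17800)*(-3420) = -40406444829/890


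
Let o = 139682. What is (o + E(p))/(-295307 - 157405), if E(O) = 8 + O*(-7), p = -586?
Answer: -17974/56589 ≈ -0.31762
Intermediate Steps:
E(O) = 8 - 7*O
(o + E(p))/(-295307 - 157405) = (139682 + (8 - 7*(-586)))/(-295307 - 157405) = (139682 + (8 + 4102))/(-452712) = (139682 + 4110)*(-1/452712) = 143792*(-1/452712) = -17974/56589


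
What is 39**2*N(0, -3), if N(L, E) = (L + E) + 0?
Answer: -4563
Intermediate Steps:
N(L, E) = E + L (N(L, E) = (E + L) + 0 = E + L)
39**2*N(0, -3) = 39**2*(-3 + 0) = 1521*(-3) = -4563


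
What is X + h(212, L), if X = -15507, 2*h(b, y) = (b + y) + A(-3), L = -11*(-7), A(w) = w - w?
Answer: -30725/2 ≈ -15363.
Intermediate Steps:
A(w) = 0
L = 77
h(b, y) = b/2 + y/2 (h(b, y) = ((b + y) + 0)/2 = (b + y)/2 = b/2 + y/2)
X + h(212, L) = -15507 + ((½)*212 + (½)*77) = -15507 + (106 + 77/2) = -15507 + 289/2 = -30725/2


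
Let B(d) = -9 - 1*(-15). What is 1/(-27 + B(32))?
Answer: -1/21 ≈ -0.047619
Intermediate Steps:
B(d) = 6 (B(d) = -9 + 15 = 6)
1/(-27 + B(32)) = 1/(-27 + 6) = 1/(-21) = -1/21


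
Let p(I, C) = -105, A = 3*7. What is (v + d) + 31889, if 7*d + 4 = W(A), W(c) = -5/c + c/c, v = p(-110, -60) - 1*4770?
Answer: 3970990/147 ≈ 27014.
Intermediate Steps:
A = 21
v = -4875 (v = -105 - 1*4770 = -105 - 4770 = -4875)
W(c) = 1 - 5/c (W(c) = -5/c + 1 = 1 - 5/c)
d = -68/147 (d = -4/7 + ((-5 + 21)/21)/7 = -4/7 + ((1/21)*16)/7 = -4/7 + (⅐)*(16/21) = -4/7 + 16/147 = -68/147 ≈ -0.46258)
(v + d) + 31889 = (-4875 - 68/147) + 31889 = -716693/147 + 31889 = 3970990/147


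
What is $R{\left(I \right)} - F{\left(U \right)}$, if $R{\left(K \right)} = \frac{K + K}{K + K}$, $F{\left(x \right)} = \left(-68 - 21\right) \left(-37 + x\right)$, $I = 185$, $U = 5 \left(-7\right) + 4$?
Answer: $-6051$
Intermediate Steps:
$U = -31$ ($U = -35 + 4 = -31$)
$F{\left(x \right)} = 3293 - 89 x$ ($F{\left(x \right)} = - 89 \left(-37 + x\right) = 3293 - 89 x$)
$R{\left(K \right)} = 1$ ($R{\left(K \right)} = \frac{2 K}{2 K} = 2 K \frac{1}{2 K} = 1$)
$R{\left(I \right)} - F{\left(U \right)} = 1 - \left(3293 - -2759\right) = 1 - \left(3293 + 2759\right) = 1 - 6052 = -6051$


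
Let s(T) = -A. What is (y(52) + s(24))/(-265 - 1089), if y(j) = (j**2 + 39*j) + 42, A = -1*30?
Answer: -2402/677 ≈ -3.5480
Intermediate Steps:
A = -30
y(j) = 42 + j**2 + 39*j
s(T) = 30 (s(T) = -1*(-30) = 30)
(y(52) + s(24))/(-265 - 1089) = ((42 + 52**2 + 39*52) + 30)/(-265 - 1089) = ((42 + 2704 + 2028) + 30)/(-1354) = (4774 + 30)*(-1/1354) = 4804*(-1/1354) = -2402/677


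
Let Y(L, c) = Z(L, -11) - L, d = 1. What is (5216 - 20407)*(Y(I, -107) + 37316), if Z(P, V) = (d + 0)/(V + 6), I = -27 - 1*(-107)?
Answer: -2828245189/5 ≈ -5.6565e+8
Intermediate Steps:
I = 80 (I = -27 + 107 = 80)
Z(P, V) = 1/(6 + V) (Z(P, V) = (1 + 0)/(V + 6) = 1/(6 + V))
Y(L, c) = -⅕ - L (Y(L, c) = 1/(6 - 11) - L = 1/(-5) - L = -⅕ - L)
(5216 - 20407)*(Y(I, -107) + 37316) = (5216 - 20407)*((-⅕ - 1*80) + 37316) = -15191*((-⅕ - 80) + 37316) = -15191*(-401/5 + 37316) = -15191*186179/5 = -2828245189/5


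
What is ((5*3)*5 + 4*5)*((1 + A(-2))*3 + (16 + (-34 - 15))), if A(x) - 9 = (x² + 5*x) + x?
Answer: -2565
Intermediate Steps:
A(x) = 9 + x² + 6*x (A(x) = 9 + ((x² + 5*x) + x) = 9 + (x² + 6*x) = 9 + x² + 6*x)
((5*3)*5 + 4*5)*((1 + A(-2))*3 + (16 + (-34 - 15))) = ((5*3)*5 + 4*5)*((1 + (9 + (-2)² + 6*(-2)))*3 + (16 + (-34 - 15))) = (15*5 + 20)*((1 + (9 + 4 - 12))*3 + (16 - 49)) = (75 + 20)*((1 + 1)*3 - 33) = 95*(2*3 - 33) = 95*(6 - 33) = 95*(-27) = -2565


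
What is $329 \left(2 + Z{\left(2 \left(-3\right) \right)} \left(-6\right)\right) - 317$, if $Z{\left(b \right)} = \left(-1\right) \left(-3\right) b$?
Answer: $35873$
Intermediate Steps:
$Z{\left(b \right)} = 3 b$
$329 \left(2 + Z{\left(2 \left(-3\right) \right)} \left(-6\right)\right) - 317 = 329 \left(2 + 3 \cdot 2 \left(-3\right) \left(-6\right)\right) - 317 = 329 \left(2 + 3 \left(-6\right) \left(-6\right)\right) - 317 = 329 \left(2 - -108\right) - 317 = 329 \left(2 + 108\right) - 317 = 329 \cdot 110 - 317 = 36190 - 317 = 35873$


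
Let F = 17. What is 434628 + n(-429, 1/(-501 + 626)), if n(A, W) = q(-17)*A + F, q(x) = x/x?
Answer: 434216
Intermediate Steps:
q(x) = 1
n(A, W) = 17 + A (n(A, W) = 1*A + 17 = A + 17 = 17 + A)
434628 + n(-429, 1/(-501 + 626)) = 434628 + (17 - 429) = 434628 - 412 = 434216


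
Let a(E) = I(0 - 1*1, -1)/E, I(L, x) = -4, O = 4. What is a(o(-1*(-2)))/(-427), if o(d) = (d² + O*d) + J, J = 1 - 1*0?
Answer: 4/5551 ≈ 0.00072059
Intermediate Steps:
J = 1 (J = 1 + 0 = 1)
o(d) = 1 + d² + 4*d (o(d) = (d² + 4*d) + 1 = 1 + d² + 4*d)
a(E) = -4/E
a(o(-1*(-2)))/(-427) = -4/(1 + (-1*(-2))² + 4*(-1*(-2)))/(-427) = -4/(1 + 2² + 4*2)*(-1/427) = -4/(1 + 4 + 8)*(-1/427) = -4/13*(-1/427) = 4/5551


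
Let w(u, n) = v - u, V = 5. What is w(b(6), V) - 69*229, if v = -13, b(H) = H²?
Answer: -15850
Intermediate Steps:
w(u, n) = -13 - u
w(b(6), V) - 69*229 = (-13 - 1*6²) - 69*229 = (-13 - 1*36) - 15801 = (-13 - 36) - 15801 = -49 - 15801 = -15850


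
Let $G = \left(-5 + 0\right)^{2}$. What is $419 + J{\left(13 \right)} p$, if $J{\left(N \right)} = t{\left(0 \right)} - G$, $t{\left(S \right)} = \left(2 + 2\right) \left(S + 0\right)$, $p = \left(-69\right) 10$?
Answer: $17669$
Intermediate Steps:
$G = 25$ ($G = \left(-5\right)^{2} = 25$)
$p = -690$
$t{\left(S \right)} = 4 S$
$J{\left(N \right)} = -25$ ($J{\left(N \right)} = 4 \cdot 0 - 25 = 0 - 25 = -25$)
$419 + J{\left(13 \right)} p = 419 - -17250 = 419 + 17250 = 17669$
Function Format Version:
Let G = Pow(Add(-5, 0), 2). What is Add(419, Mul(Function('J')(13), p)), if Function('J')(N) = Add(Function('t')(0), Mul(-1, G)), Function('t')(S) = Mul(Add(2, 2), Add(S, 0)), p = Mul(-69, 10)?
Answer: 17669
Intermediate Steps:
G = 25 (G = Pow(-5, 2) = 25)
p = -690
Function('t')(S) = Mul(4, S)
Function('J')(N) = -25 (Function('J')(N) = Add(Mul(4, 0), Mul(-1, 25)) = Add(0, -25) = -25)
Add(419, Mul(Function('J')(13), p)) = Add(419, Mul(-25, -690)) = Add(419, 17250) = 17669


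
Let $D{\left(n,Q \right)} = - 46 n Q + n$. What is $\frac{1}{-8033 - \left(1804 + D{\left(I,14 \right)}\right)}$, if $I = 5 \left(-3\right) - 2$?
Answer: $- \frac{1}{20768} \approx -4.8151 \cdot 10^{-5}$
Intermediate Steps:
$I = -17$ ($I = -15 - 2 = -17$)
$D{\left(n,Q \right)} = n - 46 Q n$ ($D{\left(n,Q \right)} = - 46 Q n + n = n - 46 Q n$)
$\frac{1}{-8033 - \left(1804 + D{\left(I,14 \right)}\right)} = \frac{1}{-8033 - \left(1804 - 17 \left(1 - 644\right)\right)} = \frac{1}{-8033 - \left(1804 - -10931\right)} = \frac{1}{-8033 - 12735} = \frac{1}{-20768} = - \frac{1}{20768}$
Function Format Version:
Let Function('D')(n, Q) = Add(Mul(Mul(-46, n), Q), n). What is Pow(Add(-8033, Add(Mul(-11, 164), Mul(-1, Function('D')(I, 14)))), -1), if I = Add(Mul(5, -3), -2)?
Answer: Rational(-1, 20768) ≈ -4.8151e-5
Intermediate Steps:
I = -17 (I = Add(-15, -2) = -17)
Function('D')(n, Q) = Add(n, Mul(-46, Q, n)) (Function('D')(n, Q) = Add(Mul(-46, Q, n), n) = Add(n, Mul(-46, Q, n)))
Pow(Add(-8033, Add(Mul(-11, 164), Mul(-1, Function('D')(I, 14)))), -1) = Pow(Add(-8033, Add(Mul(-11, 164), Mul(-1, Mul(-17, Add(1, Mul(-46, 14)))))), -1) = Pow(Add(-8033, Add(-1804, Mul(-1, Mul(-17, Add(1, -644))))), -1) = Pow(Add(-8033, Add(-1804, Mul(-1, Mul(-17, -643)))), -1) = Pow(Add(-8033, Add(-1804, Mul(-1, 10931))), -1) = Pow(Add(-8033, Add(-1804, -10931)), -1) = Pow(Add(-8033, -12735), -1) = Pow(-20768, -1) = Rational(-1, 20768)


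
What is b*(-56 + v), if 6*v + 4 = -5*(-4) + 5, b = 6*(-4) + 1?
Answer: 2415/2 ≈ 1207.5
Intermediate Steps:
b = -23 (b = -24 + 1 = -23)
v = 7/2 (v = -⅔ + (-5*(-4) + 5)/6 = -⅔ + (20 + 5)/6 = -⅔ + (⅙)*25 = -⅔ + 25/6 = 7/2 ≈ 3.5000)
b*(-56 + v) = -23*(-56 + 7/2) = -23*(-105/2) = 2415/2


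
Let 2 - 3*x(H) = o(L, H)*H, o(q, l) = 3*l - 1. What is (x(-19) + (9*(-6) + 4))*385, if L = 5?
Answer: -481250/3 ≈ -1.6042e+5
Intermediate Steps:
o(q, l) = -1 + 3*l
x(H) = 2/3 - H*(-1 + 3*H)/3 (x(H) = 2/3 - (-1 + 3*H)*H/3 = 2/3 - H*(-1 + 3*H)/3)
(x(-19) + (9*(-6) + 4))*385 = ((2/3 - 1/3*(-19)*(-1 + 3*(-19))) + (9*(-6) + 4))*385 = ((2/3 - 1/3*(-19)*(-1 - 57)) + (-54 + 4))*385 = ((2/3 - 1/3*(-19)*(-58)) - 50)*385 = ((2/3 - 1102/3) - 50)*385 = (-1100/3 - 50)*385 = -1250/3*385 = -481250/3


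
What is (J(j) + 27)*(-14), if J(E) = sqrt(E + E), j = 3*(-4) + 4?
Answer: -378 - 56*I ≈ -378.0 - 56.0*I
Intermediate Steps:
j = -8 (j = -12 + 4 = -8)
J(E) = sqrt(2)*sqrt(E) (J(E) = sqrt(2*E) = sqrt(2)*sqrt(E))
(J(j) + 27)*(-14) = (sqrt(2)*sqrt(-8) + 27)*(-14) = (sqrt(2)*(2*I*sqrt(2)) + 27)*(-14) = (4*I + 27)*(-14) = (27 + 4*I)*(-14) = -378 - 56*I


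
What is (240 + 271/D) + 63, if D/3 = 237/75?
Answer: 78586/237 ≈ 331.59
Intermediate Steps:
D = 237/25 (D = 3*(237/75) = 3*(237*(1/75)) = 3*(79/25) = 237/25 ≈ 9.4800)
(240 + 271/D) + 63 = (240 + 271/(237/25)) + 63 = (240 + 271*(25/237)) + 63 = (240 + 6775/237) + 63 = 63655/237 + 63 = 78586/237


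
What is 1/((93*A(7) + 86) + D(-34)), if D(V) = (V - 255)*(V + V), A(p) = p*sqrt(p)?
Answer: 19738/386622037 - 651*sqrt(7)/386622037 ≈ 4.6598e-5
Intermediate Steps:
A(p) = p**(3/2)
D(V) = 2*V*(-255 + V) (D(V) = (-255 + V)*(2*V) = 2*V*(-255 + V))
1/((93*A(7) + 86) + D(-34)) = 1/((93*7**(3/2) + 86) + 2*(-34)*(-255 - 34)) = 1/((93*(7*sqrt(7)) + 86) + 2*(-34)*(-289)) = 1/((651*sqrt(7) + 86) + 19652) = 1/((86 + 651*sqrt(7)) + 19652) = 1/(19738 + 651*sqrt(7))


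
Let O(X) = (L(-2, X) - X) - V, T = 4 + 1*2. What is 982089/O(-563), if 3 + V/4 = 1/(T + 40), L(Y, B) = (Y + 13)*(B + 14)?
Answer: -22588047/125674 ≈ -179.74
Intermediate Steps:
T = 6 (T = 4 + 2 = 6)
L(Y, B) = (13 + Y)*(14 + B)
V = -274/23 (V = -12 + 4/(6 + 40) = -12 + 4/46 = -12 + 4*(1/46) = -12 + 2/23 = -274/23 ≈ -11.913)
O(X) = 3816/23 + 10*X (O(X) = ((182 + 13*X + 14*(-2) + X*(-2)) - X) - 1*(-274/23) = ((182 + 13*X - 28 - 2*X) - X) + 274/23 = ((154 + 11*X) - X) + 274/23 = (154 + 10*X) + 274/23 = 3816/23 + 10*X)
982089/O(-563) = 982089/(3816/23 + 10*(-563)) = 982089/(3816/23 - 5630) = 982089/(-125674/23) = 982089*(-23/125674) = -22588047/125674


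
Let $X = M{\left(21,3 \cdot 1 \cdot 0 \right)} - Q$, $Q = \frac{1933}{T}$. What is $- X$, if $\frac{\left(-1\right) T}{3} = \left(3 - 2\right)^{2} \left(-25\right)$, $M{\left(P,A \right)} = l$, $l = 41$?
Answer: $- \frac{1142}{75} \approx -15.227$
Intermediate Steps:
$M{\left(P,A \right)} = 41$
$T = 75$ ($T = - 3 \left(3 - 2\right)^{2} \left(-25\right) = - 3 \cdot 1^{2} \left(-25\right) = - 3 \cdot 1 \left(-25\right) = \left(-3\right) \left(-25\right) = 75$)
$Q = \frac{1933}{75} \approx 25.773$
$X = \frac{1142}{75}$ ($X = 41 - \frac{1933}{75} = \frac{1142}{75} \approx 15.227$)
$- X = \left(-1\right) \frac{1142}{75} = - \frac{1142}{75}$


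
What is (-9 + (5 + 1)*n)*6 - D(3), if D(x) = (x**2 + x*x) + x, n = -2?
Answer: -147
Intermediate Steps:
D(x) = x + 2*x**2 (D(x) = (x**2 + x**2) + x = 2*x**2 + x = x + 2*x**2)
(-9 + (5 + 1)*n)*6 - D(3) = (-9 + (5 + 1)*(-2))*6 - 3*(1 + 2*3) = (-9 + 6*(-2))*6 - 3*(1 + 6) = (-9 - 12)*6 - 3*7 = -21*6 - 1*21 = -126 - 21 = -147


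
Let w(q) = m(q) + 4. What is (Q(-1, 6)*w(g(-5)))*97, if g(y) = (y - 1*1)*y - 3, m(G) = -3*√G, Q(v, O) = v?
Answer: -388 + 873*√3 ≈ 1124.1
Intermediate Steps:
g(y) = -3 + y*(-1 + y) (g(y) = (y - 1)*y - 3 = (-1 + y)*y - 3 = y*(-1 + y) - 3 = -3 + y*(-1 + y))
w(q) = 4 - 3*√q (w(q) = -3*√q + 4 = 4 - 3*√q)
(Q(-1, 6)*w(g(-5)))*97 = -(4 - 3*√(-3 + (-5)² - 1*(-5)))*97 = -(4 - 3*√(-3 + 25 + 5))*97 = -(4 - 9*√3)*97 = (-4 + 9*√3)*97 = -388 + 873*√3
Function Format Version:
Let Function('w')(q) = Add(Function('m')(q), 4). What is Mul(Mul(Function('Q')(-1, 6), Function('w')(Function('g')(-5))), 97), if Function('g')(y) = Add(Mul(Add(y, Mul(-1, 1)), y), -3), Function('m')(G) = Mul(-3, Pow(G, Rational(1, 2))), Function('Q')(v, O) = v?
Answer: Add(-388, Mul(873, Pow(3, Rational(1, 2)))) ≈ 1124.1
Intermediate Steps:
Function('g')(y) = Add(-3, Mul(y, Add(-1, y))) (Function('g')(y) = Add(Mul(Add(y, -1), y), -3) = Add(Mul(Add(-1, y), y), -3) = Add(Mul(y, Add(-1, y)), -3) = Add(-3, Mul(y, Add(-1, y))))
Function('w')(q) = Add(4, Mul(-3, Pow(q, Rational(1, 2)))) (Function('w')(q) = Add(Mul(-3, Pow(q, Rational(1, 2))), 4) = Add(4, Mul(-3, Pow(q, Rational(1, 2)))))
Mul(Mul(Function('Q')(-1, 6), Function('w')(Function('g')(-5))), 97) = Mul(Mul(-1, Add(4, Mul(-3, Pow(Add(-3, Pow(-5, 2), Mul(-1, -5)), Rational(1, 2))))), 97) = Mul(Mul(-1, Add(4, Mul(-3, Pow(Add(-3, 25, 5), Rational(1, 2))))), 97) = Mul(Mul(-1, Add(4, Mul(-3, Pow(27, Rational(1, 2))))), 97) = Mul(Mul(-1, Add(4, Mul(-3, Mul(3, Pow(3, Rational(1, 2)))))), 97) = Mul(Mul(-1, Add(4, Mul(-9, Pow(3, Rational(1, 2))))), 97) = Mul(Add(-4, Mul(9, Pow(3, Rational(1, 2)))), 97) = Add(-388, Mul(873, Pow(3, Rational(1, 2))))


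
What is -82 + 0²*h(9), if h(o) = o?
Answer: -82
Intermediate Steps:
-82 + 0²*h(9) = -82 + 0²*9 = -82 + 0*9 = -82 + 0 = -82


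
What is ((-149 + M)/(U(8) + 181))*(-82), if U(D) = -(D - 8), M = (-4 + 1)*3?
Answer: 12956/181 ≈ 71.580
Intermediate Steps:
M = -9 (M = -3*3 = -9)
U(D) = 8 - D (U(D) = -(-8 + D) = 8 - D)
((-149 + M)/(U(8) + 181))*(-82) = ((-149 - 9)/((8 - 1*8) + 181))*(-82) = -158/((8 - 8) + 181)*(-82) = -158/(0 + 181)*(-82) = -158/181*(-82) = 12956/181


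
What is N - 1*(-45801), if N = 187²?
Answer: 80770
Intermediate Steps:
N = 34969
N - 1*(-45801) = 34969 - 1*(-45801) = 34969 + 45801 = 80770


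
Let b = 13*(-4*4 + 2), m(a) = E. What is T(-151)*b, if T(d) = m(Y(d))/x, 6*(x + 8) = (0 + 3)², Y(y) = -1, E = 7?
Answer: 196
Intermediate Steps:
m(a) = 7
x = -13/2 (x = -8 + (0 + 3)²/6 = -8 + (⅙)*3² = -8 + (⅙)*9 = -8 + 3/2 = -13/2 ≈ -6.5000)
T(d) = -14/13 (T(d) = 7/(-13/2) = 7*(-2/13) = -14/13)
b = -182 (b = 13*(-16 + 2) = 13*(-14) = -182)
T(-151)*b = -14/13*(-182) = 196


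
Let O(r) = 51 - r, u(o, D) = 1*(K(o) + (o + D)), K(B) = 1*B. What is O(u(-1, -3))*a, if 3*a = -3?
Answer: -56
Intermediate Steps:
K(B) = B
u(o, D) = D + 2*o (u(o, D) = 1*(o + (o + D)) = 1*(o + (D + o)) = 1*(D + 2*o) = D + 2*o)
a = -1 (a = (⅓)*(-3) = -1)
O(u(-1, -3))*a = (51 - (-3 + 2*(-1)))*(-1) = (51 - (-3 - 2))*(-1) = (51 - 1*(-5))*(-1) = (51 + 5)*(-1) = 56*(-1) = -56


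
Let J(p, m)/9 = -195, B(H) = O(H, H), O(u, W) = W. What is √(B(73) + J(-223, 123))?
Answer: 29*I*√2 ≈ 41.012*I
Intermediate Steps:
B(H) = H
J(p, m) = -1755 (J(p, m) = 9*(-195) = -1755)
√(B(73) + J(-223, 123)) = √(73 - 1755) = √(-1682) = 29*I*√2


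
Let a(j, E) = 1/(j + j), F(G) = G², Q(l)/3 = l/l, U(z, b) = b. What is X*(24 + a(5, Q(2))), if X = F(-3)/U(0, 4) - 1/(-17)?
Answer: 37837/680 ≈ 55.643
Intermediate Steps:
Q(l) = 3 (Q(l) = 3*(l/l) = 3*1 = 3)
a(j, E) = 1/(2*j)
X = 157/68 (X = (-3)²/4 - 1/(-17) = 9*(¼) - 1*(-1/17) = 9/4 + 1/17 = 157/68 ≈ 2.3088)
X*(24 + a(5, Q(2))) = 157*(24 + (½)/5)/68 = 157*(24 + (½)*(⅕))/68 = 157*(24 + ⅒)/68 = (157/68)*(241/10) = 37837/680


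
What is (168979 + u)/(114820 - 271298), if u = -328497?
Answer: 79759/78239 ≈ 1.0194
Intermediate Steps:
(168979 + u)/(114820 - 271298) = (168979 - 328497)/(114820 - 271298) = -159518/(-156478) = -159518*(-1/156478) = 79759/78239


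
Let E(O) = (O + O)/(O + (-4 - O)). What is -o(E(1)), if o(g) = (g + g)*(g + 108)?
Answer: 215/2 ≈ 107.50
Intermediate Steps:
E(O) = -O/2 (E(O) = (2*O)/(-4) = (2*O)*(-1/4) = -O/2)
o(g) = 2*g*(108 + g) (o(g) = (2*g)*(108 + g) = 2*g*(108 + g))
-o(E(1)) = -2*(-1/2*1)*(108 - 1/2*1) = -2*(-1)*(108 - 1/2)/2 = -2*(-1)*215/(2*2) = -1*(-215/2) = 215/2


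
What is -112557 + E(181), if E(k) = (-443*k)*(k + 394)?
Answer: -46217782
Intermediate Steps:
E(k) = -443*k*(394 + k) (E(k) = (-443*k)*(394 + k) = -443*k*(394 + k))
-112557 + E(181) = -112557 - 443*181*(394 + 181) = -112557 - 443*181*575 = -112557 - 46105225 = -46217782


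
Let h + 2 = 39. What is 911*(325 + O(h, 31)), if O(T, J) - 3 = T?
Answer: 332515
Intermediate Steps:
h = 37 (h = -2 + 39 = 37)
O(T, J) = 3 + T
911*(325 + O(h, 31)) = 911*(325 + (3 + 37)) = 911*(325 + 40) = 911*365 = 332515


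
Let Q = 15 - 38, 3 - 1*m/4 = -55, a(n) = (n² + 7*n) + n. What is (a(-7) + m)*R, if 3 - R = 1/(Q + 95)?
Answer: 5375/8 ≈ 671.88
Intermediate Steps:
a(n) = n² + 8*n
m = 232 (m = 12 - 4*(-55) = 12 + 220 = 232)
Q = -23
R = 215/72 (R = 3 - 1/(-23 + 95) = 3 - 1/72 = 215/72 ≈ 2.9861)
(a(-7) + m)*R = (-7*(8 - 7) + 232)*(215/72) = (-7*1 + 232)*(215/72) = (-7 + 232)*(215/72) = 225*(215/72) = 5375/8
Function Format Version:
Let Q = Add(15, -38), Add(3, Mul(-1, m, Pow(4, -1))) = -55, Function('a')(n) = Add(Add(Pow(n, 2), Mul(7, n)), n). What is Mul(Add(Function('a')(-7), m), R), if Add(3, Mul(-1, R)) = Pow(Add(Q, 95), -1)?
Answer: Rational(5375, 8) ≈ 671.88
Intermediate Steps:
Function('a')(n) = Add(Pow(n, 2), Mul(8, n))
m = 232 (m = Add(12, Mul(-4, -55)) = Add(12, 220) = 232)
Q = -23
R = Rational(215, 72) (R = Add(3, Mul(-1, Pow(Add(-23, 95), -1))) = Add(3, Mul(-1, Pow(72, -1))) = Add(3, Mul(-1, Rational(1, 72))) = Add(3, Rational(-1, 72)) = Rational(215, 72) ≈ 2.9861)
Mul(Add(Function('a')(-7), m), R) = Mul(Add(Mul(-7, Add(8, -7)), 232), Rational(215, 72)) = Mul(Add(Mul(-7, 1), 232), Rational(215, 72)) = Mul(Add(-7, 232), Rational(215, 72)) = Mul(225, Rational(215, 72)) = Rational(5375, 8)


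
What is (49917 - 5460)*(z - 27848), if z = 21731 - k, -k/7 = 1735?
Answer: 267986796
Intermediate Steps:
k = -12145 (k = -7*1735 = -12145)
z = 33876 (z = 21731 - 1*(-12145) = 21731 + 12145 = 33876)
(49917 - 5460)*(z - 27848) = (49917 - 5460)*(33876 - 27848) = 44457*6028 = 267986796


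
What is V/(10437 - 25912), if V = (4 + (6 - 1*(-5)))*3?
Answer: -9/3095 ≈ -0.0029079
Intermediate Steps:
V = 45 (V = (4 + (6 + 5))*3 = (4 + 11)*3 = 15*3 = 45)
V/(10437 - 25912) = 45/(10437 - 25912) = 45/(-15475) = 45*(-1/15475) = -9/3095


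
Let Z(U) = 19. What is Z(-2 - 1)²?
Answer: 361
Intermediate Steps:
Z(-2 - 1)² = 19² = 361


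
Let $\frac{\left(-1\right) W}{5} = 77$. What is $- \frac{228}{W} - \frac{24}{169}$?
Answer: $\frac{29292}{65065} \approx 0.4502$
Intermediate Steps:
$W = -385$ ($W = \left(-5\right) 77 = -385$)
$- \frac{228}{W} - \frac{24}{169} = - \frac{228}{-385} - \frac{24}{169} = \left(-228\right) \left(- \frac{1}{385}\right) - \frac{24}{169} = \frac{228}{385} - \frac{24}{169} = \frac{29292}{65065}$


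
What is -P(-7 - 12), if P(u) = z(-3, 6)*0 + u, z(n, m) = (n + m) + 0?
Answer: 19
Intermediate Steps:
z(n, m) = m + n (z(n, m) = (m + n) + 0 = m + n)
P(u) = u (P(u) = (6 - 3)*0 + u = 3*0 + u = 0 + u = u)
-P(-7 - 12) = -(-7 - 12) = -1*(-19) = 19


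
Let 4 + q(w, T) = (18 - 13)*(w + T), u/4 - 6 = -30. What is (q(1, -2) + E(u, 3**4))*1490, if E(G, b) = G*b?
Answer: -11599650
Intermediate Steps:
u = -96 (u = 24 + 4*(-30) = 24 - 120 = -96)
q(w, T) = -4 + 5*T + 5*w (q(w, T) = -4 + (18 - 13)*(w + T) = -4 + 5*(T + w) = -4 + (5*T + 5*w) = -4 + 5*T + 5*w)
(q(1, -2) + E(u, 3**4))*1490 = ((-4 + 5*(-2) + 5*1) - 96*3**4)*1490 = ((-4 - 10 + 5) - 96*81)*1490 = (-9 - 7776)*1490 = -7785*1490 = -11599650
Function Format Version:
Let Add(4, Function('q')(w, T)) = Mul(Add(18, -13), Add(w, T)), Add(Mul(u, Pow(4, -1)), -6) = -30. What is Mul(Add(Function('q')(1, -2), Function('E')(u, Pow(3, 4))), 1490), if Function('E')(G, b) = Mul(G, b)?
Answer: -11599650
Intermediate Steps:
u = -96 (u = Add(24, Mul(4, -30)) = Add(24, -120) = -96)
Function('q')(w, T) = Add(-4, Mul(5, T), Mul(5, w)) (Function('q')(w, T) = Add(-4, Mul(Add(18, -13), Add(w, T))) = Add(-4, Mul(5, Add(T, w))) = Add(-4, Add(Mul(5, T), Mul(5, w))) = Add(-4, Mul(5, T), Mul(5, w)))
Mul(Add(Function('q')(1, -2), Function('E')(u, Pow(3, 4))), 1490) = Mul(Add(Add(-4, Mul(5, -2), Mul(5, 1)), Mul(-96, Pow(3, 4))), 1490) = Mul(Add(Add(-4, -10, 5), Mul(-96, 81)), 1490) = Mul(Add(-9, -7776), 1490) = Mul(-7785, 1490) = -11599650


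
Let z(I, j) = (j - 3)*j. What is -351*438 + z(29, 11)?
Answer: -153650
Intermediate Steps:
z(I, j) = j*(-3 + j) (z(I, j) = (-3 + j)*j = j*(-3 + j))
-351*438 + z(29, 11) = -351*438 + 11*(-3 + 11) = -153738 + 11*8 = -153738 + 88 = -153650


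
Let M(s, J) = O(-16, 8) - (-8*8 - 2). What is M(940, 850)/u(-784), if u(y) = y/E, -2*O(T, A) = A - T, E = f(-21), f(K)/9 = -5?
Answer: 1215/392 ≈ 3.0995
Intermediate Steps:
f(K) = -45 (f(K) = 9*(-5) = -45)
E = -45
O(T, A) = T/2 - A/2 (O(T, A) = -(A - T)/2 = T/2 - A/2)
u(y) = -y/45 (u(y) = y/(-45) = y*(-1/45) = -y/45)
M(s, J) = 54 (M(s, J) = ((½)*(-16) - ½*8) - (-8*8 - 2) = (-8 - 4) - (-64 - 2) = -12 - 1*(-66) = -12 + 66 = 54)
M(940, 850)/u(-784) = 54/((-1/45*(-784))) = 54/(784/45) = 54*(45/784) = 1215/392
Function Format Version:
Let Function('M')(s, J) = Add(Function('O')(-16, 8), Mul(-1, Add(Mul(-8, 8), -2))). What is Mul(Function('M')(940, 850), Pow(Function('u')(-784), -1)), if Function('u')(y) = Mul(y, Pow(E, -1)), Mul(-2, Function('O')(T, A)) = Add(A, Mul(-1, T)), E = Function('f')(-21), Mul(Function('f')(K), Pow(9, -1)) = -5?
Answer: Rational(1215, 392) ≈ 3.0995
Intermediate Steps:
Function('f')(K) = -45 (Function('f')(K) = Mul(9, -5) = -45)
E = -45
Function('O')(T, A) = Add(Mul(Rational(1, 2), T), Mul(Rational(-1, 2), A)) (Function('O')(T, A) = Mul(Rational(-1, 2), Add(A, Mul(-1, T))) = Add(Mul(Rational(1, 2), T), Mul(Rational(-1, 2), A)))
Function('u')(y) = Mul(Rational(-1, 45), y) (Function('u')(y) = Mul(y, Pow(-45, -1)) = Mul(y, Rational(-1, 45)) = Mul(Rational(-1, 45), y))
Function('M')(s, J) = 54 (Function('M')(s, J) = Add(Add(Mul(Rational(1, 2), -16), Mul(Rational(-1, 2), 8)), Mul(-1, Add(Mul(-8, 8), -2))) = Add(Add(-8, -4), Mul(-1, Add(-64, -2))) = Add(-12, Mul(-1, -66)) = Add(-12, 66) = 54)
Mul(Function('M')(940, 850), Pow(Function('u')(-784), -1)) = Mul(54, Pow(Mul(Rational(-1, 45), -784), -1)) = Mul(54, Pow(Rational(784, 45), -1)) = Mul(54, Rational(45, 784)) = Rational(1215, 392)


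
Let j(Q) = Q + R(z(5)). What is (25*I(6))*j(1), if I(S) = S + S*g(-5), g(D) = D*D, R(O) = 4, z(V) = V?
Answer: 19500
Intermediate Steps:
g(D) = D²
j(Q) = 4 + Q (j(Q) = Q + 4 = 4 + Q)
I(S) = 26*S (I(S) = S + S*(-5)² = S + S*25 = S + 25*S = 26*S)
(25*I(6))*j(1) = (25*(26*6))*(4 + 1) = (25*156)*5 = 3900*5 = 19500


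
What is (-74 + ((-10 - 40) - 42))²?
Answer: 27556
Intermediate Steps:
(-74 + ((-10 - 40) - 42))² = (-74 + (-50 - 42))² = (-74 - 92)² = (-166)² = 27556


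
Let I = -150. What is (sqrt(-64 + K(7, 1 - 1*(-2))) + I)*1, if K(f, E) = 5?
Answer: -150 + I*sqrt(59) ≈ -150.0 + 7.6811*I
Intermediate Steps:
(sqrt(-64 + K(7, 1 - 1*(-2))) + I)*1 = (sqrt(-64 + 5) - 150)*1 = (sqrt(-59) - 150)*1 = (I*sqrt(59) - 150)*1 = (-150 + I*sqrt(59))*1 = -150 + I*sqrt(59)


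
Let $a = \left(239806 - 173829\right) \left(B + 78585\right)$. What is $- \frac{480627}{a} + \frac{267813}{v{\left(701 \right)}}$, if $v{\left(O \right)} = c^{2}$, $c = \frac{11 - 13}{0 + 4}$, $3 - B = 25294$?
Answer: $\frac{3766712969333349}{3516178238} \approx 1.0713 \cdot 10^{6}$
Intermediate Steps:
$B = -25291$ ($B = 3 - 25294 = -25291$)
$c = - \frac{1}{2}$ ($c = - \frac{2}{4} = \left(-2\right) \frac{1}{4} = - \frac{1}{2} \approx -0.5$)
$a = 3516178238$ ($a = \left(239806 - 173829\right) \left(-25291 + 78585\right) = 65977 \cdot 53294 = 3516178238$)
$v{\left(O \right)} = \frac{1}{4}$ ($v{\left(O \right)} = \left(- \frac{1}{2}\right)^{2} = \frac{1}{4}$)
$- \frac{480627}{a} + \frac{267813}{v{\left(701 \right)}} = - \frac{480627}{3516178238} + 267813 \frac{1}{\frac{1}{4}} = \left(-480627\right) \frac{1}{3516178238} + 267813 \cdot 4 = - \frac{480627}{3516178238} + 1071252 = \frac{3766712969333349}{3516178238}$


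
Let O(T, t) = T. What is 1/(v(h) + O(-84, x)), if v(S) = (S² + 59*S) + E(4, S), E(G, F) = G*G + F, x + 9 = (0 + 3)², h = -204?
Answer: 1/29308 ≈ 3.4120e-5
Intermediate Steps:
x = 0 (x = -9 + (0 + 3)² = -9 + 3² = -9 + 9 = 0)
E(G, F) = F + G² (E(G, F) = G² + F = F + G²)
v(S) = 16 + S² + 60*S (v(S) = (S² + 59*S) + (S + 4²) = (S² + 59*S) + (S + 16) = (S² + 59*S) + (16 + S) = 16 + S² + 60*S)
1/(v(h) + O(-84, x)) = 1/((16 + (-204)² + 60*(-204)) - 84) = 1/((16 + 41616 - 12240) - 84) = 1/(29392 - 84) = 1/29308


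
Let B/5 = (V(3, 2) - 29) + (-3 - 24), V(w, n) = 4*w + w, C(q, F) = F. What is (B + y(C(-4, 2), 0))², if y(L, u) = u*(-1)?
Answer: 42025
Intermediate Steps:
y(L, u) = -u
V(w, n) = 5*w
B = -205 (B = 5*((5*3 - 29) + (-3 - 24)) = 5*((15 - 29) - 27) = 5*(-14 - 27) = 5*(-41) = -205)
(B + y(C(-4, 2), 0))² = (-205 - 1*0)² = (-205 + 0)² = (-205)² = 42025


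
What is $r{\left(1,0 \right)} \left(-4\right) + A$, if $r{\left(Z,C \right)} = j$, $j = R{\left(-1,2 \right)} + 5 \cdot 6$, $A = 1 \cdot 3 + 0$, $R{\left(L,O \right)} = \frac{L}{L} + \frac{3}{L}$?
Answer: $-109$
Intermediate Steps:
$R{\left(L,O \right)} = 1 + \frac{3}{L}$
$A = 3$ ($A = 3 + 0 = 3$)
$j = 28$ ($j = \frac{3 - 1}{-1} + 5 \cdot 6 = \left(-1\right) 2 + 30 = -2 + 30 = 28$)
$r{\left(Z,C \right)} = 28$
$r{\left(1,0 \right)} \left(-4\right) + A = 28 \left(-4\right) + 3 = -112 + 3 = -109$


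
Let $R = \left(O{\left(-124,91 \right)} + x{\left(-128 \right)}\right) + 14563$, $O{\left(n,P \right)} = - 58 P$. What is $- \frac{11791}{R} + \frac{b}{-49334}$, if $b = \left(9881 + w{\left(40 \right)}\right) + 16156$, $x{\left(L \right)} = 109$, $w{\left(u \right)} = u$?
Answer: $- \frac{206666133}{115860899} \approx -1.7837$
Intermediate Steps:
$R = 9394$ ($R = \left(\left(-58\right) 91 + 109\right) + 14563 = \left(-5278 + 109\right) + 14563 = -5169 + 14563 = 9394$)
$b = 26077$ ($b = \left(9881 + 40\right) + 16156 = 9921 + 16156 = 26077$)
$- \frac{11791}{R} + \frac{b}{-49334} = - \frac{11791}{9394} + \frac{26077}{-49334} = \left(-11791\right) \frac{1}{9394} + 26077 \left(- \frac{1}{49334}\right) = - \frac{11791}{9394} - \frac{26077}{49334} = - \frac{206666133}{115860899}$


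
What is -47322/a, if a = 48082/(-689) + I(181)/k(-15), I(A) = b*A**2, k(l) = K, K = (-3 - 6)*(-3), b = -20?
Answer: 440165583/226372397 ≈ 1.9444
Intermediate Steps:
K = 27 (K = -9*(-3) = 27)
k(l) = 27
I(A) = -20*A**2
a = -452744794/18603 (a = 48082/(-689) - 20*181**2/27 = 48082*(-1/689) - 20*32761*(1/27) = -48082/689 - 655220*1/27 = -48082/689 - 655220/27 = -452744794/18603 ≈ -24337.)
-47322/a = -47322/(-452744794/18603) = -47322*(-18603/452744794) = 440165583/226372397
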